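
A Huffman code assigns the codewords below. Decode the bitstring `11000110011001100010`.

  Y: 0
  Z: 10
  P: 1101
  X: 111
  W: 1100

WYWWWYZ

Read left to right; each codeword is recognised as soon as it completes (prefix code):
  1100→W | 0→Y | 1100→W | 1100→W | 1100→W | 0→Y | 10→Z
Decoded message: WYWWWYZ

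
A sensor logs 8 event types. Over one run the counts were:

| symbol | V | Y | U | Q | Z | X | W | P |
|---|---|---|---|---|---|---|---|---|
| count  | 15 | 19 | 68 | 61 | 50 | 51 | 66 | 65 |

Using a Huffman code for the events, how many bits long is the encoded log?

1151

Merge the two smallest weights repeatedly:
merge V(15) and Y(19): 34
merge 34 and Z(50): 84
merge X(51) and Q(61): 112
merge P(65) and W(66): 131
merge U(68) and 84: 152
merge 112 and 131: 243
merge 152 and 243: 395
The encoded length is the sum of every internal node's weight: 34 + 84 + 112 + 131 + 152 + 243 + 395 = 1151 bits.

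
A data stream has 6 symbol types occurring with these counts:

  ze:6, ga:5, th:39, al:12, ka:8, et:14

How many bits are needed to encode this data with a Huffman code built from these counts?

Build the Huffman tree bottom-up:
merge ga(5) and ze(6): 11
merge ka(8) and 11: 19
merge al(12) and et(14): 26
merge 19 and 26: 45
merge th(39) and 45: 84
Total encoded bits = sum of merged weights = 11 + 19 + 26 + 45 + 84 = 185.

185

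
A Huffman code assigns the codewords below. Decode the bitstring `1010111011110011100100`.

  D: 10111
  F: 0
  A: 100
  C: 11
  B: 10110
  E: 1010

Read left to right; each codeword is recognised as soon as it completes (prefix code):
  1010→E | 11→C | 10111→D | 100→A | 11→C | 100→A | 100→A
Decoded message: ECDACAA

ECDACAA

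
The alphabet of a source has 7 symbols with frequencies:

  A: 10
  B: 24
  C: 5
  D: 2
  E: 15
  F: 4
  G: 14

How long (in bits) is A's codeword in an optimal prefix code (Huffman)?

Build the tree from the bottom:
merge D(2) and F(4): 6
merge C(5) and 6: 11
merge A(10) and 11: 21
merge G(14) and E(15): 29
merge 21 and B(24): 45
merge 29 and 45: 74
A sits 3 levels below the root, so its codeword is 3 bits.

3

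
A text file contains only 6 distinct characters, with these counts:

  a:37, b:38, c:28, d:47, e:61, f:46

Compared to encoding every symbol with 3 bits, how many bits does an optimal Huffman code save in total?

Fixed-length: 3 bits × 257 symbols = 771 bits.
Huffman merges:
c(28) + a(37) → 65
b(38) + f(46) → 84
d(47) + e(61) → 108
65 + 84 → 149
108 + 149 → 257
Huffman total = 65 + 84 + 108 + 149 + 257 = 663 bits.
Saving = 771 − 663 = 108 bits.

108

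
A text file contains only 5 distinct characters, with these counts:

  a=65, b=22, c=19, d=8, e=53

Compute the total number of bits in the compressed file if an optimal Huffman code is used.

Build the Huffman tree bottom-up:
merge d(8) and c(19): 27
merge b(22) and 27: 49
merge 49 and e(53): 102
merge a(65) and 102: 167
The encoded length is the sum of every internal node's weight: 27 + 49 + 102 + 167 = 345 bits.

345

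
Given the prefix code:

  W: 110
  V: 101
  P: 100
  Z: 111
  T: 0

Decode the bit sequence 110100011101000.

WPTZTPT

Read left to right; each codeword is recognised as soon as it completes (prefix code):
  110→W | 100→P | 0→T | 111→Z | 0→T | 100→P | 0→T
Decoded message: WPTZTPT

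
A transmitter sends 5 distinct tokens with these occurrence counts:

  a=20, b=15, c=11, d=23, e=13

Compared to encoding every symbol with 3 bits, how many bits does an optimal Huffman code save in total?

58

Fixed-length: 3 bits × 82 symbols = 246 bits.
Huffman merges:
merge c(11) and e(13): 24
merge b(15) and a(20): 35
merge d(23) and 24: 47
merge 35 and 47: 82
Huffman total = 24 + 35 + 47 + 82 = 188 bits.
Saving = 246 − 188 = 58 bits.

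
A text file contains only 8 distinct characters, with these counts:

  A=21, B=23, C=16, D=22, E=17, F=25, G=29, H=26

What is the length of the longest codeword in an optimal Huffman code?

Merge the two lowest-weight nodes at each step:
merge C(16) and E(17): 33
merge A(21) and D(22): 43
merge B(23) and F(25): 48
merge H(26) and G(29): 55
merge 33 and 43: 76
merge 48 and 55: 103
merge 76 and 103: 179
Maximum depth reached is 3.

3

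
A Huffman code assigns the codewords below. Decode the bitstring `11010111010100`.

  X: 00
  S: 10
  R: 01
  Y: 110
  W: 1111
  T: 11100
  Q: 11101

Read left to right; each codeword is recognised as soon as it completes (prefix code):
  110→Y | 10→S | 11101→Q | 01→R | 00→X
Decoded message: YSQRX

YSQRX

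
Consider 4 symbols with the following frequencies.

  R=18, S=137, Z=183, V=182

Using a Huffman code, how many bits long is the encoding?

1012

Merge the two smallest weights repeatedly:
combine R(18), S(137) → 155
combine 155, V(182) → 337
combine Z(183), 337 → 520
Total encoded bits = sum of merged weights = 155 + 337 + 520 = 1012.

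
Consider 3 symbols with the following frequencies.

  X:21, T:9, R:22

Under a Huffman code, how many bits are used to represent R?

1

Huffman merges, smallest pair first:
merge T(9) and X(21): 30
merge R(22) and 30: 52
R is merged only at the final step, so code length = 1.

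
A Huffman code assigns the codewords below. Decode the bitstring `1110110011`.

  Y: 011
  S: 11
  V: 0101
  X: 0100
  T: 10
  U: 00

STSUS

Read left to right; each codeword is recognised as soon as it completes (prefix code):
  11→S | 10→T | 11→S | 00→U | 11→S
Decoded message: STSUS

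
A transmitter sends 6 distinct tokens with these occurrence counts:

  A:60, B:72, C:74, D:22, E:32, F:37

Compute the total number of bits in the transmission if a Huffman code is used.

Greedily combine the two least-frequent nodes:
combine D(22), E(32) → 54
combine F(37), 54 → 91
combine A(60), B(72) → 132
combine C(74), 91 → 165
combine 132, 165 → 297
Total encoded bits = sum of merged weights = 54 + 91 + 132 + 165 + 297 = 739.

739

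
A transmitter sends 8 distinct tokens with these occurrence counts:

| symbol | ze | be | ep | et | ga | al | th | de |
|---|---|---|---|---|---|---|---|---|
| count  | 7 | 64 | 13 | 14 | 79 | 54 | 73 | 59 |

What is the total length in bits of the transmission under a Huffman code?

Build the Huffman tree bottom-up:
combine ze(7), ep(13) → 20
combine et(14), 20 → 34
combine 34, al(54) → 88
combine de(59), be(64) → 123
combine th(73), ga(79) → 152
combine 88, 123 → 211
combine 152, 211 → 363
The encoded length is the sum of every internal node's weight: 20 + 34 + 88 + 123 + 152 + 211 + 363 = 991 bits.

991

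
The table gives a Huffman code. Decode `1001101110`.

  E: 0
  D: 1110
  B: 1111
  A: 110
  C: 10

CEAD

Read left to right; each codeword is recognised as soon as it completes (prefix code):
  10→C | 0→E | 110→A | 1110→D
Decoded message: CEAD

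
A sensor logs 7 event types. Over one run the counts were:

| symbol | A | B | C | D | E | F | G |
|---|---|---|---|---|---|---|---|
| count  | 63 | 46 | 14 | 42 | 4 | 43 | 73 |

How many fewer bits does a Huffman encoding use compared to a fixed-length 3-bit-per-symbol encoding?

Fixed-length: 3 bits × 285 symbols = 855 bits.
Huffman merges:
merge E(4) and C(14): 18
merge 18 and D(42): 60
merge F(43) and B(46): 89
merge 60 and A(63): 123
merge G(73) and 89: 162
merge 123 and 162: 285
Huffman total = 18 + 60 + 89 + 123 + 162 + 285 = 737 bits.
Saving = 855 − 737 = 118 bits.

118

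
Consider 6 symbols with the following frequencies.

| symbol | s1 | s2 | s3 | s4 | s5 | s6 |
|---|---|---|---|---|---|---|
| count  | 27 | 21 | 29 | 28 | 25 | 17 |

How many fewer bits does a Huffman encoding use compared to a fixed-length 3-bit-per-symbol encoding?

57

Fixed-length: 3 bits × 147 symbols = 441 bits.
Huffman merges:
merge s6(17) and s2(21): 38
merge s5(25) and s1(27): 52
merge s4(28) and s3(29): 57
merge 38 and 52: 90
merge 57 and 90: 147
Huffman total = 38 + 52 + 57 + 90 + 147 = 384 bits.
Saving = 441 − 384 = 57 bits.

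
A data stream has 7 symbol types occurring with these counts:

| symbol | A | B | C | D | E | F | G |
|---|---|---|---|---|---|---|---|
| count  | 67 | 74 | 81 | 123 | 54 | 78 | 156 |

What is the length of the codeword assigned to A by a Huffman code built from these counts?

4

Repeatedly merge the two smallest:
E(54) + A(67) → 121
B(74) + F(78) → 152
C(81) + 121 → 202
D(123) + 152 → 275
G(156) + 202 → 358
275 + 358 → 633
A sits 4 levels below the root, so its codeword is 4 bits.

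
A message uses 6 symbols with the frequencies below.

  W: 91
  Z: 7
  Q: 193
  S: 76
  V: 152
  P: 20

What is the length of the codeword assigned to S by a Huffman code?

3

Huffman merges, smallest pair first:
combine Z(7), P(20) → 27
combine 27, S(76) → 103
combine W(91), 103 → 194
combine V(152), Q(193) → 345
combine 194, 345 → 539
S's leaf is at depth 3, giving a 3-bit codeword.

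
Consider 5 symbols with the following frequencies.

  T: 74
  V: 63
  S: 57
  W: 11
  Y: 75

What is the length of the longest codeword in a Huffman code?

3

Merge the two lowest-weight nodes at each step:
merge W(11) and S(57): 68
merge V(63) and 68: 131
merge T(74) and Y(75): 149
merge 131 and 149: 280
Maximum depth reached is 3.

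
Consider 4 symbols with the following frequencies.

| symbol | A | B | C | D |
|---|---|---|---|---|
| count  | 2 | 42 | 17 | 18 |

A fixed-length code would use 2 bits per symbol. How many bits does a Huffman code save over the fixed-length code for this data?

Fixed-length: 2 bits × 79 symbols = 158 bits.
Huffman merges:
merge A(2) and C(17): 19
merge D(18) and 19: 37
merge 37 and B(42): 79
Huffman total = 19 + 37 + 79 = 135 bits.
Saving = 158 − 135 = 23 bits.

23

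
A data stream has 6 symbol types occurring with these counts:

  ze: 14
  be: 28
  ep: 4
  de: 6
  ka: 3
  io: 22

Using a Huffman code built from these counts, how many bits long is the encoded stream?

Greedily combine the two least-frequent nodes:
ka(3) + ep(4) → 7
de(6) + 7 → 13
13 + ze(14) → 27
io(22) + 27 → 49
be(28) + 49 → 77
Each symbol's bit-cost is frequency × depth; summing gives 173 bits (equivalently 7 + 13 + 27 + 49 + 77).

173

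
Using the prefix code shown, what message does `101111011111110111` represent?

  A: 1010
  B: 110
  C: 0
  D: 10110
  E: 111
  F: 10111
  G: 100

Read left to right; each codeword is recognised as soon as it completes (prefix code):
  10111→F | 10111→F | 111→E | 10111→F
Decoded message: FFEF

FFEF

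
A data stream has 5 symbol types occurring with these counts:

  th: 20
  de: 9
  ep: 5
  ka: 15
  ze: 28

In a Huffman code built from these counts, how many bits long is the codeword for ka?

Build the tree from the bottom:
combine ep(5), de(9) → 14
combine 14, ka(15) → 29
combine th(20), ze(28) → 48
combine 29, 48 → 77
ka sits 2 levels below the root, so its codeword is 2 bits.

2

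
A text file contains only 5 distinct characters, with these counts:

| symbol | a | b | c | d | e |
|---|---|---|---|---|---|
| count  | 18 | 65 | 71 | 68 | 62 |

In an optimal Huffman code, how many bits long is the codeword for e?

Repeatedly merge the two smallest:
a(18) + e(62) → 80
b(65) + d(68) → 133
c(71) + 80 → 151
133 + 151 → 284
e sits 3 levels below the root, so its codeword is 3 bits.

3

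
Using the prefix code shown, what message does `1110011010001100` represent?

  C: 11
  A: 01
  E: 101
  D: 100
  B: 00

Read left to right; each codeword is recognised as soon as it completes (prefix code):
  11→C | 100→D | 11→C | 01→A | 00→B | 01→A | 100→D
Decoded message: CDCABAD

CDCABAD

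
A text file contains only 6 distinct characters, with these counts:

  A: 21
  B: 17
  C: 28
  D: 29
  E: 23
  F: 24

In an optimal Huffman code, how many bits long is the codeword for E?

Build the tree from the bottom:
merge B(17) and A(21): 38
merge E(23) and F(24): 47
merge C(28) and D(29): 57
merge 38 and 47: 85
merge 57 and 85: 142
The subtree containing E is merged 3 times, so code length = 3.

3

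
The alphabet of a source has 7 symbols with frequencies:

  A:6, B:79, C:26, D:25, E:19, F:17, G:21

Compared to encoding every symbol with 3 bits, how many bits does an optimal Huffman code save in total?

95

Fixed-length: 3 bits × 193 symbols = 579 bits.
Huffman merges:
merge A(6) and F(17): 23
merge E(19) and G(21): 40
merge 23 and D(25): 48
merge C(26) and 40: 66
merge 48 and 66: 114
merge B(79) and 114: 193
Huffman total = 23 + 40 + 48 + 66 + 114 + 193 = 484 bits.
Saving = 579 − 484 = 95 bits.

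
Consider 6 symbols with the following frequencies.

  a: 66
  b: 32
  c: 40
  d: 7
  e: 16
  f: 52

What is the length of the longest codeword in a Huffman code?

Merge the two lowest-weight nodes at each step:
combine d(7), e(16) → 23
combine 23, b(32) → 55
combine c(40), f(52) → 92
combine 55, a(66) → 121
combine 92, 121 → 213
The first pair merged (d, e) ends up deepest, at depth 4.

4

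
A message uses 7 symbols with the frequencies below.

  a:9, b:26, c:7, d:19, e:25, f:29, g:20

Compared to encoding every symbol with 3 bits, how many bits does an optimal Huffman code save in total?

39

Fixed-length: 3 bits × 135 symbols = 405 bits.
Huffman merges:
merge c(7) and a(9): 16
merge 16 and d(19): 35
merge g(20) and e(25): 45
merge b(26) and f(29): 55
merge 35 and 45: 80
merge 55 and 80: 135
Huffman total = 16 + 35 + 45 + 55 + 80 + 135 = 366 bits.
Saving = 405 − 366 = 39 bits.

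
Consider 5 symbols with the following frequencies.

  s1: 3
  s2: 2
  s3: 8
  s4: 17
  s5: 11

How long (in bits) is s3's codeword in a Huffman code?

3

Repeatedly merge the two smallest:
combine s2(2), s1(3) → 5
combine 5, s3(8) → 13
combine s5(11), 13 → 24
combine s4(17), 24 → 41
The subtree containing s3 is merged 3 times, so code length = 3.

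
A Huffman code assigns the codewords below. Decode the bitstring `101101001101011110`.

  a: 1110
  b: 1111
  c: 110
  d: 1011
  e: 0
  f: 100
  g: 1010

Read left to right; each codeword is recognised as soon as it completes (prefix code):
  1011→d | 0→e | 100→f | 110→c | 1011→d | 110→c
Decoded message: defcdc

defcdc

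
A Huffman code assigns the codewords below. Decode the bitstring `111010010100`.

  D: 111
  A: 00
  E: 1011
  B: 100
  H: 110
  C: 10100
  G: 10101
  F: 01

Read left to right; each codeword is recognised as soon as it completes (prefix code):
  111→D | 01→F | 00→A | 10100→C
Decoded message: DFAC

DFAC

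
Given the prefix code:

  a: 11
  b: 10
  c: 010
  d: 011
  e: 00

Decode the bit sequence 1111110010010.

Read left to right; each codeword is recognised as soon as it completes (prefix code):
  11→a | 11→a | 11→a | 00→e | 10→b | 010→c
Decoded message: aaaebc

aaaebc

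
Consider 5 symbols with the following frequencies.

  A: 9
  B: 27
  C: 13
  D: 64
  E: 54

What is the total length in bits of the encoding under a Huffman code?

341

Merge the two smallest weights repeatedly:
merge A(9) and C(13): 22
merge 22 and B(27): 49
merge 49 and E(54): 103
merge D(64) and 103: 167
The encoded length is the sum of every internal node's weight: 22 + 49 + 103 + 167 = 341 bits.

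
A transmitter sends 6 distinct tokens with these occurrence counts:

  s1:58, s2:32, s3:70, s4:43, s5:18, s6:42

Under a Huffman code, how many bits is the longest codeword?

Merge the two lowest-weight nodes at each step:
s5(18) + s2(32) → 50
s6(42) + s4(43) → 85
50 + s1(58) → 108
s3(70) + 85 → 155
108 + 155 → 263
The first pair merged (s5, s2) ends up deepest, at depth 3.

3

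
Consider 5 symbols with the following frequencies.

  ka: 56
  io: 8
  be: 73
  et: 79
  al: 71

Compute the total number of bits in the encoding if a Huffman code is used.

638

Build the Huffman tree bottom-up:
merge io(8) and ka(56): 64
merge 64 and al(71): 135
merge be(73) and et(79): 152
merge 135 and 152: 287
Total encoded bits = sum of merged weights = 64 + 135 + 152 + 287 = 638.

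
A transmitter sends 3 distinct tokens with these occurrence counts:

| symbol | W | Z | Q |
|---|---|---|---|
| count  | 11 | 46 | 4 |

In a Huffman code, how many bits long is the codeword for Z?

1

Huffman merges, smallest pair first:
Q(4) + W(11) → 15
15 + Z(46) → 61
Z sits one level below the root: a 1-bit codeword.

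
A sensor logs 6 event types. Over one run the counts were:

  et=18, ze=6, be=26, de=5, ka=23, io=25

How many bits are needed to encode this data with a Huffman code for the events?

246

Greedily combine the two least-frequent nodes:
combine de(5), ze(6) → 11
combine 11, et(18) → 29
combine ka(23), io(25) → 48
combine be(26), 29 → 55
combine 48, 55 → 103
Each symbol's bit-cost is frequency × depth; summing gives 246 bits (equivalently 11 + 29 + 48 + 55 + 103).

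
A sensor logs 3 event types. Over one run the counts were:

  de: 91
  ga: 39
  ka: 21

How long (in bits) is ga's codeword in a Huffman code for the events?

Huffman merges, smallest pair first:
combine ka(21), ga(39) → 60
combine 60, de(91) → 151
ga's leaf is at depth 2, giving a 2-bit codeword.

2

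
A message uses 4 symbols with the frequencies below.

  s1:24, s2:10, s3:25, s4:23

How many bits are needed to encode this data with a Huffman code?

164

Merge the two smallest weights repeatedly:
combine s2(10), s4(23) → 33
combine s1(24), s3(25) → 49
combine 33, 49 → 82
Total encoded bits = sum of merged weights = 33 + 49 + 82 = 164.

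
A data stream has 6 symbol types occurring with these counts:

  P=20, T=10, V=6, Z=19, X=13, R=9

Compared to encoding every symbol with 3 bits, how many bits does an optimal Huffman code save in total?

Fixed-length: 3 bits × 77 symbols = 231 bits.
Huffman merges:
merge V(6) and R(9): 15
merge T(10) and X(13): 23
merge 15 and Z(19): 34
merge P(20) and 23: 43
merge 34 and 43: 77
Huffman total = 15 + 23 + 34 + 43 + 77 = 192 bits.
Saving = 231 − 192 = 39 bits.

39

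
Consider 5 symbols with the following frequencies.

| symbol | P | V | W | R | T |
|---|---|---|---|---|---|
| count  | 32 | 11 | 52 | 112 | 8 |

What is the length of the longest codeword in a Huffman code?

4

Merge the two lowest-weight nodes at each step:
T(8) + V(11) → 19
19 + P(32) → 51
51 + W(52) → 103
103 + R(112) → 215
Maximum depth reached is 4.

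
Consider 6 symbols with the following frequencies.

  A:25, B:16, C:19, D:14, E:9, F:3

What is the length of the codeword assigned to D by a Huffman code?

Repeatedly merge the two smallest:
F(3) + E(9) → 12
12 + D(14) → 26
B(16) + C(19) → 35
A(25) + 26 → 51
35 + 51 → 86
D's leaf is at depth 3, giving a 3-bit codeword.

3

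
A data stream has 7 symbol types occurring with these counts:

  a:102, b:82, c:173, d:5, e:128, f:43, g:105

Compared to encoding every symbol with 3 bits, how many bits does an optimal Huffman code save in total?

Fixed-length: 3 bits × 638 symbols = 1914 bits.
Huffman merges:
merge d(5) and f(43): 48
merge 48 and b(82): 130
merge a(102) and g(105): 207
merge e(128) and 130: 258
merge c(173) and 207: 380
merge 258 and 380: 638
Huffman total = 48 + 130 + 207 + 258 + 380 + 638 = 1661 bits.
Saving = 1914 − 1661 = 253 bits.

253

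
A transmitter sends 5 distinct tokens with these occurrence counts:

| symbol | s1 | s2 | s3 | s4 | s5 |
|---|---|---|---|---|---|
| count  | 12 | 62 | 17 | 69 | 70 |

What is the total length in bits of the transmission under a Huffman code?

489

Greedily combine the two least-frequent nodes:
merge s1(12) and s3(17): 29
merge 29 and s2(62): 91
merge s4(69) and s5(70): 139
merge 91 and 139: 230
Each symbol's bit-cost is frequency × depth; summing gives 489 bits (equivalently 29 + 91 + 139 + 230).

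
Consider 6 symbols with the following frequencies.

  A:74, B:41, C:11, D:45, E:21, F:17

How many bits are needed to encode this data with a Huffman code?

495

Merge the two smallest weights repeatedly:
merge C(11) and F(17): 28
merge E(21) and 28: 49
merge B(41) and D(45): 86
merge 49 and A(74): 123
merge 86 and 123: 209
Each symbol's bit-cost is frequency × depth; summing gives 495 bits (equivalently 28 + 49 + 86 + 123 + 209).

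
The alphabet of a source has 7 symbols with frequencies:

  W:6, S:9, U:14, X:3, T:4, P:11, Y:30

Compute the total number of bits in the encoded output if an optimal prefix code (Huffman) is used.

Greedily combine the two least-frequent nodes:
combine X(3), T(4) → 7
combine W(6), 7 → 13
combine S(9), P(11) → 20
combine 13, U(14) → 27
combine 20, 27 → 47
combine Y(30), 47 → 77
Total encoded bits = sum of merged weights = 7 + 13 + 20 + 27 + 47 + 77 = 191.

191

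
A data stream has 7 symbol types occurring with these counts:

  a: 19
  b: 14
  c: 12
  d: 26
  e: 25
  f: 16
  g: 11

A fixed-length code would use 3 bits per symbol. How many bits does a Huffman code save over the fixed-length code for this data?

28

Fixed-length: 3 bits × 123 symbols = 369 bits.
Huffman merges:
merge g(11) and c(12): 23
merge b(14) and f(16): 30
merge a(19) and 23: 42
merge e(25) and d(26): 51
merge 30 and 42: 72
merge 51 and 72: 123
Huffman total = 23 + 30 + 42 + 51 + 72 + 123 = 341 bits.
Saving = 369 − 341 = 28 bits.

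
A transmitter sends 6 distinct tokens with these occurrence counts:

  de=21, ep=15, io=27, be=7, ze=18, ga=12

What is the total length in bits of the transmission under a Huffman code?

Merge the two smallest weights repeatedly:
merge be(7) and ga(12): 19
merge ep(15) and ze(18): 33
merge 19 and de(21): 40
merge io(27) and 33: 60
merge 40 and 60: 100
Each symbol's bit-cost is frequency × depth; summing gives 252 bits (equivalently 19 + 33 + 40 + 60 + 100).

252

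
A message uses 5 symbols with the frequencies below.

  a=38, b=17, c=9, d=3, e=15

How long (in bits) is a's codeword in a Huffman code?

1

Huffman merges, smallest pair first:
combine d(3), c(9) → 12
combine 12, e(15) → 27
combine b(17), 27 → 44
combine a(38), 44 → 82
a is merged only at the final step, so code length = 1.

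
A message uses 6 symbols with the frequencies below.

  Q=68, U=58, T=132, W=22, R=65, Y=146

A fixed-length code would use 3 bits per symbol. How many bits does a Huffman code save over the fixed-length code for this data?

278

Fixed-length: 3 bits × 491 symbols = 1473 bits.
Huffman merges:
merge W(22) and U(58): 80
merge R(65) and Q(68): 133
merge 80 and T(132): 212
merge 133 and Y(146): 279
merge 212 and 279: 491
Huffman total = 80 + 133 + 212 + 279 + 491 = 1195 bits.
Saving = 1473 − 1195 = 278 bits.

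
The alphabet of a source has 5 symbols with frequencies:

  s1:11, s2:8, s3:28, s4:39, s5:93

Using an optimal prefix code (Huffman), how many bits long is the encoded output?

331

Greedily combine the two least-frequent nodes:
s2(8) + s1(11) → 19
19 + s3(28) → 47
s4(39) + 47 → 86
86 + s5(93) → 179
The encoded length is the sum of every internal node's weight: 19 + 47 + 86 + 179 = 331 bits.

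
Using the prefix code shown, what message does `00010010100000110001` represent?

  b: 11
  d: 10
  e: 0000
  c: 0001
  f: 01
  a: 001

cafefda

Read left to right; each codeword is recognised as soon as it completes (prefix code):
  0001→c | 001→a | 01→f | 0000→e | 01→f | 10→d | 001→a
Decoded message: cafefda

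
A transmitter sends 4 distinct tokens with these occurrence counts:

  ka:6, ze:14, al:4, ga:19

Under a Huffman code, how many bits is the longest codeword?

3

Merge the two lowest-weight nodes at each step:
merge al(4) and ka(6): 10
merge 10 and ze(14): 24
merge ga(19) and 24: 43
The rarest symbols sit at the bottom; the longest codeword is 3 bits.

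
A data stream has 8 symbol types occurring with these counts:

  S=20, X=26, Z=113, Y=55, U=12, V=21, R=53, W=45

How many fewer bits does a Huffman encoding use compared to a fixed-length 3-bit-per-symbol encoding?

Fixed-length: 3 bits × 345 symbols = 1035 bits.
Huffman merges:
U(12) + S(20) → 32
V(21) + X(26) → 47
32 + W(45) → 77
47 + R(53) → 100
Y(55) + 77 → 132
100 + Z(113) → 213
132 + 213 → 345
Huffman total = 32 + 47 + 77 + 100 + 132 + 213 + 345 = 946 bits.
Saving = 1035 − 946 = 89 bits.

89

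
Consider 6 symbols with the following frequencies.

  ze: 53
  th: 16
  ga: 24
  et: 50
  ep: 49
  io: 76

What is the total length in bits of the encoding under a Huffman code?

Merge the two smallest weights repeatedly:
combine th(16), ga(24) → 40
combine 40, ep(49) → 89
combine et(50), ze(53) → 103
combine io(76), 89 → 165
combine 103, 165 → 268
Each symbol's bit-cost is frequency × depth; summing gives 665 bits (equivalently 40 + 89 + 103 + 165 + 268).

665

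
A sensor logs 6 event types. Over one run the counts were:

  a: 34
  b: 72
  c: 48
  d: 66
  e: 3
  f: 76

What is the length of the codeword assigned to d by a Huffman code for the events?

Huffman merges, smallest pair first:
combine e(3), a(34) → 37
combine 37, c(48) → 85
combine d(66), b(72) → 138
combine f(76), 85 → 161
combine 138, 161 → 299
d's leaf is at depth 2, giving a 2-bit codeword.

2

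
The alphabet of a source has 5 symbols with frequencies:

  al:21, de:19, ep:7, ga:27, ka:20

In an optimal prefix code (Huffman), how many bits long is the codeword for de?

3

Huffman merges, smallest pair first:
ep(7) + de(19) → 26
ka(20) + al(21) → 41
26 + ga(27) → 53
41 + 53 → 94
de's leaf is at depth 3, giving a 3-bit codeword.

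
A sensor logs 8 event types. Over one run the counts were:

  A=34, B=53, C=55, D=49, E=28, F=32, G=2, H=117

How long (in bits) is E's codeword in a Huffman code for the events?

4

Huffman merges, smallest pair first:
merge G(2) and E(28): 30
merge 30 and F(32): 62
merge A(34) and D(49): 83
merge B(53) and C(55): 108
merge 62 and 83: 145
merge 108 and H(117): 225
merge 145 and 225: 370
The subtree containing E is merged 4 times, so code length = 4.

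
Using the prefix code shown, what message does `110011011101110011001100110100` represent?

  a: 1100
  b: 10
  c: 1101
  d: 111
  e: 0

Read left to right; each codeword is recognised as soon as it completes (prefix code):
  1100→a | 1101→c | 1101→c | 1100→a | 1100→a | 1100→a | 1101→c | 0→e | 0→e
Decoded message: accaaacee

accaaacee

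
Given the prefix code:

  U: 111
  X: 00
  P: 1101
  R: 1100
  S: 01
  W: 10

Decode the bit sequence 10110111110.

WPUW

Read left to right; each codeword is recognised as soon as it completes (prefix code):
  10→W | 1101→P | 111→U | 10→W
Decoded message: WPUW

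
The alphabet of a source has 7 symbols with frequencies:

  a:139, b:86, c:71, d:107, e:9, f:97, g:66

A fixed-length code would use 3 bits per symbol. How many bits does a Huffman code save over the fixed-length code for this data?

Fixed-length: 3 bits × 575 symbols = 1725 bits.
Huffman merges:
merge e(9) and g(66): 75
merge c(71) and 75: 146
merge b(86) and f(97): 183
merge d(107) and a(139): 246
merge 146 and 183: 329
merge 246 and 329: 575
Huffman total = 75 + 146 + 183 + 246 + 329 + 575 = 1554 bits.
Saving = 1725 − 1554 = 171 bits.

171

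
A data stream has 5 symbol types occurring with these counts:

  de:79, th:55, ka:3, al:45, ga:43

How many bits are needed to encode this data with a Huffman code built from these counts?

Merge the two smallest weights repeatedly:
combine ka(3), ga(43) → 46
combine al(45), 46 → 91
combine th(55), de(79) → 134
combine 91, 134 → 225
Total encoded bits = sum of merged weights = 46 + 91 + 134 + 225 = 496.

496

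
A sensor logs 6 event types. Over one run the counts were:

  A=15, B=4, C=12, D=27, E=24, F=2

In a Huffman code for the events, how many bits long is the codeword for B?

Repeatedly merge the two smallest:
merge F(2) and B(4): 6
merge 6 and C(12): 18
merge A(15) and 18: 33
merge E(24) and D(27): 51
merge 33 and 51: 84
B's leaf is at depth 4, giving a 4-bit codeword.

4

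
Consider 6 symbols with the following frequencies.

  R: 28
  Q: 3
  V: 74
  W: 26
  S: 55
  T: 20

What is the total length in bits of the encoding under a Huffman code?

484

Merge the two smallest weights repeatedly:
combine Q(3), T(20) → 23
combine 23, W(26) → 49
combine R(28), 49 → 77
combine S(55), V(74) → 129
combine 77, 129 → 206
The encoded length is the sum of every internal node's weight: 23 + 49 + 77 + 129 + 206 = 484 bits.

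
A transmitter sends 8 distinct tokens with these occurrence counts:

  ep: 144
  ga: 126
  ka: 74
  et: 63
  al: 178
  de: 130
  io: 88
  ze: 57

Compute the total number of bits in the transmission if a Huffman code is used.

2522

Merge the two smallest weights repeatedly:
ze(57) + et(63) → 120
ka(74) + io(88) → 162
120 + ga(126) → 246
de(130) + ep(144) → 274
162 + al(178) → 340
246 + 274 → 520
340 + 520 → 860
The encoded length is the sum of every internal node's weight: 120 + 162 + 246 + 274 + 340 + 520 + 860 = 2522 bits.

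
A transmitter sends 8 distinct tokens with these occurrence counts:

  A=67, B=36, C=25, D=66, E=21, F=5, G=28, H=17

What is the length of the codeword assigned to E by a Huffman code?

Repeatedly merge the two smallest:
F(5) + H(17) → 22
E(21) + 22 → 43
C(25) + G(28) → 53
B(36) + 43 → 79
53 + D(66) → 119
A(67) + 79 → 146
119 + 146 → 265
E sits 4 levels below the root, so its codeword is 4 bits.

4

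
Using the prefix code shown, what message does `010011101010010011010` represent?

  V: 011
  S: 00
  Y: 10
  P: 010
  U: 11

Read left to right; each codeword is recognised as soon as it completes (prefix code):
  010→P | 011→V | 10→Y | 10→Y | 10→Y | 010→P | 011→V | 010→P
Decoded message: PVYYYPVP

PVYYYPVP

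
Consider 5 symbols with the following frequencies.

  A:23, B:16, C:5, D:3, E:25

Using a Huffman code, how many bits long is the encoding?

Merge the two smallest weights repeatedly:
merge D(3) and C(5): 8
merge 8 and B(16): 24
merge A(23) and 24: 47
merge E(25) and 47: 72
Total encoded bits = sum of merged weights = 8 + 24 + 47 + 72 = 151.

151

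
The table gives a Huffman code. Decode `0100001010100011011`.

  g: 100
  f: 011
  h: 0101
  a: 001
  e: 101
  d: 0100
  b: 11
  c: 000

Read left to right; each codeword is recognised as soon as it completes (prefix code):
  0100→d | 001→a | 0101→h | 000→c | 11→b | 011→f
Decoded message: dahcbf

dahcbf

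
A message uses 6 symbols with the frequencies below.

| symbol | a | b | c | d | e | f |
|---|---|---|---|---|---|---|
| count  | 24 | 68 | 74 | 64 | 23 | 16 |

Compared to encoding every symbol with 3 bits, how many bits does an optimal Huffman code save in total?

Fixed-length: 3 bits × 269 symbols = 807 bits.
Huffman merges:
combine f(16), e(23) → 39
combine a(24), 39 → 63
combine 63, d(64) → 127
combine b(68), c(74) → 142
combine 127, 142 → 269
Huffman total = 39 + 63 + 127 + 142 + 269 = 640 bits.
Saving = 807 − 640 = 167 bits.

167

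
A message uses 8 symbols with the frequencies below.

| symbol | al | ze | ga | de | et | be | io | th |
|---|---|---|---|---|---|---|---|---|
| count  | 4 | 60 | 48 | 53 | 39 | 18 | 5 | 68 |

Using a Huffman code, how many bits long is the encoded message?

Build the Huffman tree bottom-up:
combine al(4), io(5) → 9
combine 9, be(18) → 27
combine 27, et(39) → 66
combine ga(48), de(53) → 101
combine ze(60), 66 → 126
combine th(68), 101 → 169
combine 126, 169 → 295
The encoded length is the sum of every internal node's weight: 9 + 27 + 66 + 101 + 126 + 169 + 295 = 793 bits.

793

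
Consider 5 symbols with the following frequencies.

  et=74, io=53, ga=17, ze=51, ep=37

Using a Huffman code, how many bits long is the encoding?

Build the Huffman tree bottom-up:
ga(17) + ep(37) → 54
ze(51) + io(53) → 104
54 + et(74) → 128
104 + 128 → 232
The encoded length is the sum of every internal node's weight: 54 + 104 + 128 + 232 = 518 bits.

518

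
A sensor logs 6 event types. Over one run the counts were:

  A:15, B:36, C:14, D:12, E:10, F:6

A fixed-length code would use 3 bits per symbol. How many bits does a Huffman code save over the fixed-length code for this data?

56

Fixed-length: 3 bits × 93 symbols = 279 bits.
Huffman merges:
combine F(6), E(10) → 16
combine D(12), C(14) → 26
combine A(15), 16 → 31
combine 26, 31 → 57
combine B(36), 57 → 93
Huffman total = 16 + 26 + 31 + 57 + 93 = 223 bits.
Saving = 279 − 223 = 56 bits.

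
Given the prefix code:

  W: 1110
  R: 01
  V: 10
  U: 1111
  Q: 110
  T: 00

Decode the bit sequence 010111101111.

Read left to right; each codeword is recognised as soon as it completes (prefix code):
  01→R | 01→R | 1110→W | 1111→U
Decoded message: RRWU

RRWU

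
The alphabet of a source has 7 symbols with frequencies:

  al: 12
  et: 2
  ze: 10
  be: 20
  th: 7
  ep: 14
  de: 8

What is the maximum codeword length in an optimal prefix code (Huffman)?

4

Merge the two lowest-weight nodes at each step:
combine et(2), th(7) → 9
combine de(8), 9 → 17
combine ze(10), al(12) → 22
combine ep(14), 17 → 31
combine be(20), 22 → 42
combine 31, 42 → 73
Maximum depth reached is 4.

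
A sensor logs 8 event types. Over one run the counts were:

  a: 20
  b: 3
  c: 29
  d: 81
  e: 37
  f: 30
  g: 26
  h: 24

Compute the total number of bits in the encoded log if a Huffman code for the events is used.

692

Build the Huffman tree bottom-up:
combine b(3), a(20) → 23
combine 23, h(24) → 47
combine g(26), c(29) → 55
combine f(30), e(37) → 67
combine 47, 55 → 102
combine 67, d(81) → 148
combine 102, 148 → 250
The encoded length is the sum of every internal node's weight: 23 + 47 + 55 + 67 + 102 + 148 + 250 = 692 bits.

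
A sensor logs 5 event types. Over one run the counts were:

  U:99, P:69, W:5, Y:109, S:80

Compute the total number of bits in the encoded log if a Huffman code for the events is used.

798

Build the Huffman tree bottom-up:
merge W(5) and P(69): 74
merge 74 and S(80): 154
merge U(99) and Y(109): 208
merge 154 and 208: 362
Total encoded bits = sum of merged weights = 74 + 154 + 208 + 362 = 798.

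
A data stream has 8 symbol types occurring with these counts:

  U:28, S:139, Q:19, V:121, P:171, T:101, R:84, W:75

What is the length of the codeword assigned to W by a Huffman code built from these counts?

Build the tree from the bottom:
combine Q(19), U(28) → 47
combine 47, W(75) → 122
combine R(84), T(101) → 185
combine V(121), 122 → 243
combine S(139), P(171) → 310
combine 185, 243 → 428
combine 310, 428 → 738
W's leaf is at depth 4, giving a 4-bit codeword.

4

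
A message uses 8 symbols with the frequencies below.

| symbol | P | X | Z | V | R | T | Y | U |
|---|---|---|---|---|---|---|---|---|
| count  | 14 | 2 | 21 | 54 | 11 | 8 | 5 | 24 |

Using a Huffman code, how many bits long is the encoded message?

Greedily combine the two least-frequent nodes:
combine X(2), Y(5) → 7
combine 7, T(8) → 15
combine R(11), P(14) → 25
combine 15, Z(21) → 36
combine U(24), 25 → 49
combine 36, 49 → 85
combine V(54), 85 → 139
Total encoded bits = sum of merged weights = 7 + 15 + 25 + 36 + 49 + 85 + 139 = 356.

356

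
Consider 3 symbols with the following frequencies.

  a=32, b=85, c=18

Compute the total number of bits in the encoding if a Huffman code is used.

Greedily combine the two least-frequent nodes:
combine c(18), a(32) → 50
combine 50, b(85) → 135
The encoded length is the sum of every internal node's weight: 50 + 135 = 185 bits.

185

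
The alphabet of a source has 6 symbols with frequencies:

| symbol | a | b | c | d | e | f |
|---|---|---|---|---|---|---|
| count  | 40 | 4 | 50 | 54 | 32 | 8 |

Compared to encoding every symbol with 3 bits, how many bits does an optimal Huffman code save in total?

Fixed-length: 3 bits × 188 symbols = 564 bits.
Huffman merges:
b(4) + f(8) → 12
12 + e(32) → 44
a(40) + 44 → 84
c(50) + d(54) → 104
84 + 104 → 188
Huffman total = 12 + 44 + 84 + 104 + 188 = 432 bits.
Saving = 564 − 432 = 132 bits.

132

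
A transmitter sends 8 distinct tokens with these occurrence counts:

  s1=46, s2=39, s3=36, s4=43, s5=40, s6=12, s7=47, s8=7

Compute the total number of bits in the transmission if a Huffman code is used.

Greedily combine the two least-frequent nodes:
merge s8(7) and s6(12): 19
merge 19 and s3(36): 55
merge s2(39) and s5(40): 79
merge s4(43) and s1(46): 89
merge s7(47) and 55: 102
merge 79 and 89: 168
merge 102 and 168: 270
Total encoded bits = sum of merged weights = 19 + 55 + 79 + 89 + 102 + 168 + 270 = 782.

782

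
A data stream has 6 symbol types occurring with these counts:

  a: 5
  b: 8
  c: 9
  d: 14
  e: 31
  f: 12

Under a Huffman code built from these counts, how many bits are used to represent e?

Huffman merges, smallest pair first:
a(5) + b(8) → 13
c(9) + f(12) → 21
13 + d(14) → 27
21 + 27 → 48
e(31) + 48 → 79
e is a child of the root — depth 1, so its codeword is a single bit.

1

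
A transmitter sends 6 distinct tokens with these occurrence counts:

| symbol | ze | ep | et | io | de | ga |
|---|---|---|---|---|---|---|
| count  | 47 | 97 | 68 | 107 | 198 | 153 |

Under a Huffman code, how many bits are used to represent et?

Build the tree from the bottom:
combine ze(47), et(68) → 115
combine ep(97), io(107) → 204
combine 115, ga(153) → 268
combine de(198), 204 → 402
combine 268, 402 → 670
et sits 3 levels below the root, so its codeword is 3 bits.

3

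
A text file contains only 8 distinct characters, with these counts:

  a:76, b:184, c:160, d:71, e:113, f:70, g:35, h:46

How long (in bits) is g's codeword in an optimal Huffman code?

Build the tree from the bottom:
g(35) + h(46) → 81
f(70) + d(71) → 141
a(76) + 81 → 157
e(113) + 141 → 254
157 + c(160) → 317
b(184) + 254 → 438
317 + 438 → 755
g's leaf is at depth 4, giving a 4-bit codeword.

4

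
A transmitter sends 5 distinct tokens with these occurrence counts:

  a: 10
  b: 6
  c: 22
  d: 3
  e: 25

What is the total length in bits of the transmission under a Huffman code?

135

Build the Huffman tree bottom-up:
d(3) + b(6) → 9
9 + a(10) → 19
19 + c(22) → 41
e(25) + 41 → 66
The encoded length is the sum of every internal node's weight: 9 + 19 + 41 + 66 = 135 bits.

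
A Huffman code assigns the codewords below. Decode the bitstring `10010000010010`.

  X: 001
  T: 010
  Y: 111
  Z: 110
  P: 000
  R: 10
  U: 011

Read left to right; each codeword is recognised as soon as it completes (prefix code):
  10→R | 010→T | 000→P | 010→T | 010→T
Decoded message: RTPTT

RTPTT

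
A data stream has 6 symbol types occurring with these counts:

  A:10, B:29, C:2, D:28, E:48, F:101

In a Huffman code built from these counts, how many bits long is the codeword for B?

Build the tree from the bottom:
combine C(2), A(10) → 12
combine 12, D(28) → 40
combine B(29), 40 → 69
combine E(48), 69 → 117
combine F(101), 117 → 218
B sits 3 levels below the root, so its codeword is 3 bits.

3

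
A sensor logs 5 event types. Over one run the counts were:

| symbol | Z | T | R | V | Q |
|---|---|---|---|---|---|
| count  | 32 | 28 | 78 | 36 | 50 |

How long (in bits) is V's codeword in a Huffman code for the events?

Build the tree from the bottom:
combine T(28), Z(32) → 60
combine V(36), Q(50) → 86
combine 60, R(78) → 138
combine 86, 138 → 224
V sits 2 levels below the root, so its codeword is 2 bits.

2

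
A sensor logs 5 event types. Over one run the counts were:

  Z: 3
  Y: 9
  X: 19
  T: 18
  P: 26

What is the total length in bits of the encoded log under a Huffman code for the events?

162

Merge the two smallest weights repeatedly:
merge Z(3) and Y(9): 12
merge 12 and T(18): 30
merge X(19) and P(26): 45
merge 30 and 45: 75
Total encoded bits = sum of merged weights = 12 + 30 + 45 + 75 = 162.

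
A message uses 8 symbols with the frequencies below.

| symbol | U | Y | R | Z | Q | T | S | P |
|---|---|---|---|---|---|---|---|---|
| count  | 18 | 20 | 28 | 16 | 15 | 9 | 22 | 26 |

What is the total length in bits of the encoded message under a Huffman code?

458

Merge the two smallest weights repeatedly:
merge T(9) and Q(15): 24
merge Z(16) and U(18): 34
merge Y(20) and S(22): 42
merge 24 and P(26): 50
merge R(28) and 34: 62
merge 42 and 50: 92
merge 62 and 92: 154
Total encoded bits = sum of merged weights = 24 + 34 + 42 + 50 + 62 + 92 + 154 = 458.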